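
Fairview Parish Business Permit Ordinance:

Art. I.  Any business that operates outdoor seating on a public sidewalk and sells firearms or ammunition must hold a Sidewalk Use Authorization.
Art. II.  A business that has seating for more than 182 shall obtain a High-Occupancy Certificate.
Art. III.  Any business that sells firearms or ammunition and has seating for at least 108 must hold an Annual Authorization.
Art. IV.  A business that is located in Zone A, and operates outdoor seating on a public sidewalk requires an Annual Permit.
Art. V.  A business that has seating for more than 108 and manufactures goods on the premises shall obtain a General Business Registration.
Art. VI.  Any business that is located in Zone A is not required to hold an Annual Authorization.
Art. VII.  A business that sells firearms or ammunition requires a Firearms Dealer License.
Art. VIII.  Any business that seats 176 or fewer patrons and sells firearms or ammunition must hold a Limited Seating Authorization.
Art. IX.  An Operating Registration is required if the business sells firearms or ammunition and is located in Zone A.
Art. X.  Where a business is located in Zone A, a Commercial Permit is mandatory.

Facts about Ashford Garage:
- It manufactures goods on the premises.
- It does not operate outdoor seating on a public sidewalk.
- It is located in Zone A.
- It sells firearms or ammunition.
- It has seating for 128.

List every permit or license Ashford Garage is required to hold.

Art. I. does not operate outdoor seating on a public sidewalk; sells firearms or ammunition → Sidewalk Use Authorization not required.
Art. II. seating 128 ≤ 182 → High-Occupancy Certificate not required.
Art. III. sells firearms or ammunition; seating 128 ≥ 108 → Annual Authorization required.
Art. IV. is located in Zone A; does not operate outdoor seating on a public sidewalk → Annual Permit not required.
Art. V. seating 128 > 108; manufactures goods on the premises → General Business Registration required.
Art. VI. is located in Zone A → exempt from Annual Authorization.
Art. VII. sells firearms or ammunition → Firearms Dealer License required.
Art. VIII. seating 128 ≤ 176; sells firearms or ammunition → Limited Seating Authorization required.
Art. IX. sells firearms or ammunition; is located in Zone A → Operating Registration required.
Art. X. is located in Zone A → Commercial Permit required.

Commercial Permit, Firearms Dealer License, General Business Registration, Limited Seating Authorization, Operating Registration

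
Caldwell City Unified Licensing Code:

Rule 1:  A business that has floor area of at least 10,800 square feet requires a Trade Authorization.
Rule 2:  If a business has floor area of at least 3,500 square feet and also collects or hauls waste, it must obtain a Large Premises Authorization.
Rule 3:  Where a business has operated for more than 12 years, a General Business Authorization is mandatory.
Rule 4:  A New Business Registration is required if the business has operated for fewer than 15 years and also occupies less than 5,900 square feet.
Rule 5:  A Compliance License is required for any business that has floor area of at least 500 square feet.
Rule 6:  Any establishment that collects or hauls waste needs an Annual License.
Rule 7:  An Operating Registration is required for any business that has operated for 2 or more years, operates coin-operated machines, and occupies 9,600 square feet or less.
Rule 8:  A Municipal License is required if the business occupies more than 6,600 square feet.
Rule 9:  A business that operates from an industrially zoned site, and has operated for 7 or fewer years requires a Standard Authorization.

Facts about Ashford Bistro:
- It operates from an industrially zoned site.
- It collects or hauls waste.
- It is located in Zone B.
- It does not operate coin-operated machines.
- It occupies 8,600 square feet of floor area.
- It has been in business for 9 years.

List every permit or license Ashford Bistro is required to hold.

Annual License, Compliance License, Large Premises Authorization, Municipal License

Rule 1: floor area 8,600 square feet < 10,800 square feet → Trade Authorization not required.
Rule 2: floor area 8,600 square feet ≥ 3,500 square feet; collects or hauls waste → Large Premises Authorization required.
Rule 3: years in business 9 ≤ 12 → General Business Authorization not required.
Rule 4: years in business 9 < 15; floor area 8,600 square feet ≥ 5,900 square feet → New Business Registration not required.
Rule 5: floor area 8,600 square feet ≥ 500 square feet → Compliance License required.
Rule 6: collects or hauls waste → Annual License required.
Rule 7: years in business 9 ≥ 2; does not operate coin-operated machines; floor area 8,600 square feet ≤ 9,600 square feet → Operating Registration not required.
Rule 8: floor area 8,600 square feet > 6,600 square feet → Municipal License required.
Rule 9: operates from an industrially zoned site; years in business 9 > 7 → Standard Authorization not required.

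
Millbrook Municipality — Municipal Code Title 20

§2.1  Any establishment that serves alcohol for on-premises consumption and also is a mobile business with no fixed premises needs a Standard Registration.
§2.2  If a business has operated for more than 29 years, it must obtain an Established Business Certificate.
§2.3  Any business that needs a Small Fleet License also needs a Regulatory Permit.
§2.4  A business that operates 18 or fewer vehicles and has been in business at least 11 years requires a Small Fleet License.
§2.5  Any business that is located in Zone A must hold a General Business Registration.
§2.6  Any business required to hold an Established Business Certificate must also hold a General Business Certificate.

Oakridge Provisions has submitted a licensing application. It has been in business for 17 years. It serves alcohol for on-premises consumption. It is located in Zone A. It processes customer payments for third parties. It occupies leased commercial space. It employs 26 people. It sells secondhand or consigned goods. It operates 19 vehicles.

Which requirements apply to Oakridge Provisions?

General Business Registration

§2.1 serves alcohol for on-premises consumption; occupies leased commercial space (not: is a mobile business with no fixed premises) → Standard Registration not required.
§2.2 years in business 17 ≤ 29 → Established Business Certificate not required.
§2.3 Small Fleet License is not required → no effect.
§2.4 vehicles 19 > 18; years in business 17 ≥ 11 → Small Fleet License not required.
§2.5 is located in Zone A → General Business Registration required.
§2.6 Established Business Certificate is not required → no effect.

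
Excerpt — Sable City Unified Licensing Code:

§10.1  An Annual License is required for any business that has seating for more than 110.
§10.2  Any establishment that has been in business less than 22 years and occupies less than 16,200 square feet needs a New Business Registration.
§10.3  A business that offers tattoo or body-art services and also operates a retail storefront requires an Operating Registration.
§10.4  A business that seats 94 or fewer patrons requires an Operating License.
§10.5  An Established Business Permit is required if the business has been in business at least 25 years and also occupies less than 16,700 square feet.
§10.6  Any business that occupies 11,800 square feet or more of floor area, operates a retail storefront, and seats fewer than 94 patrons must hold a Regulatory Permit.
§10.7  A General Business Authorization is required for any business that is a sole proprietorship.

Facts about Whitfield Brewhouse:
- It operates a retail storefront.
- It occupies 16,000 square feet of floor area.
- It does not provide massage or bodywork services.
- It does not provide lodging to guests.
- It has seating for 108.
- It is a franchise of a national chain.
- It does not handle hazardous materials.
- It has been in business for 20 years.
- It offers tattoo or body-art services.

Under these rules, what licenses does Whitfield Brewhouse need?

New Business Registration, Operating Registration

§10.1 seating 108 ≤ 110 → Annual License not required.
§10.2 years in business 20 < 22; floor area 16,000 square feet < 16,200 square feet → New Business Registration required.
§10.3 offers tattoo or body-art services; operates a retail storefront → Operating Registration required.
§10.4 seating 108 > 94 → Operating License not required.
§10.5 years in business 20 < 25; floor area 16,000 square feet < 16,700 square feet → Established Business Permit not required.
§10.6 floor area 16,000 square feet ≥ 11,800 square feet; operates a retail storefront; seating 108 ≥ 94 → Regulatory Permit not required.
§10.7 is a franchise of a national chain (not: is a sole proprietorship) → General Business Authorization not required.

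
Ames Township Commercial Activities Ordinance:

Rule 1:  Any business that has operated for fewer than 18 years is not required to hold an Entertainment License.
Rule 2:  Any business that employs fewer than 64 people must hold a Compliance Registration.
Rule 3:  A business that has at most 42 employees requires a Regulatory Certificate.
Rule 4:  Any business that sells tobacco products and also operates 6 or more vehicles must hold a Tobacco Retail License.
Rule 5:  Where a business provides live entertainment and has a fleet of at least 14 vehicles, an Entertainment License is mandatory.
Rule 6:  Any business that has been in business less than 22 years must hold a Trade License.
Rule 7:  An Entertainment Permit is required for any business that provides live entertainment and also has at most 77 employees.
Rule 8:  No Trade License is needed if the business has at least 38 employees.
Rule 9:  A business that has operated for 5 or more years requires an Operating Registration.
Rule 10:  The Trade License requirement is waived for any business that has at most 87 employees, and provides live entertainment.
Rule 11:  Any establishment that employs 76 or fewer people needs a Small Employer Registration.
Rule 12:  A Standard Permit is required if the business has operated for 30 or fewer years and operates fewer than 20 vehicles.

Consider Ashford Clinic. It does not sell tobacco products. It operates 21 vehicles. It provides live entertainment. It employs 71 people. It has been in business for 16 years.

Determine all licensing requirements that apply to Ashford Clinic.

Rule 1: years in business 16 < 18 → exempt from Entertainment License.
Rule 2: employees 71 ≥ 64 → Compliance Registration not required.
Rule 3: employees 71 > 42 → Regulatory Certificate not required.
Rule 4: does not sell tobacco products; vehicles 21 ≥ 6 → Tobacco Retail License not required.
Rule 5: provides live entertainment; vehicles 21 ≥ 14 → Entertainment License required.
Rule 6: years in business 16 < 22 → Trade License required.
Rule 7: provides live entertainment; employees 71 ≤ 77 → Entertainment Permit required.
Rule 8: employees 71 ≥ 38 → exempt from Trade License.
Rule 9: years in business 16 ≥ 5 → Operating Registration required.
Rule 10: employees 71 ≤ 87; provides live entertainment → exempt from Trade License.
Rule 11: employees 71 ≤ 76 → Small Employer Registration required.
Rule 12: years in business 16 ≤ 30; vehicles 21 ≥ 20 → Standard Permit not required.

Entertainment Permit, Operating Registration, Small Employer Registration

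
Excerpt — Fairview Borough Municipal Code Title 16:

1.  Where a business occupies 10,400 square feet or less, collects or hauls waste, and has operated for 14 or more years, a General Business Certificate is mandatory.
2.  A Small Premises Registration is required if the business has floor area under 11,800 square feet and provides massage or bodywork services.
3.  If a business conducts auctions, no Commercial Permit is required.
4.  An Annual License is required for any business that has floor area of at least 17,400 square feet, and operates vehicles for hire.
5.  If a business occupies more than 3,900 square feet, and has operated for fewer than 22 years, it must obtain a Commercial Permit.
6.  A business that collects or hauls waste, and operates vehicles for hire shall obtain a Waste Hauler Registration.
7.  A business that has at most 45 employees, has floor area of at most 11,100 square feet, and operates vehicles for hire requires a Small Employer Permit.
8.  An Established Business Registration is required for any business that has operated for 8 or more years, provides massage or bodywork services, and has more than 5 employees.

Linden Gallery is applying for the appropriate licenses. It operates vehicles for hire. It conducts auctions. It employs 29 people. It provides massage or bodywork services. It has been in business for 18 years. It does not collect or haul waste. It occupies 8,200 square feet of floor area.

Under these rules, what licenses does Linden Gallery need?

1. floor area 8,200 square feet ≤ 10,400 square feet; does not collect or haul waste; years in business 18 ≥ 14 → General Business Certificate not required.
2. floor area 8,200 square feet < 11,800 square feet; provides massage or bodywork services → Small Premises Registration required.
3. conducts auctions → exempt from Commercial Permit.
4. floor area 8,200 square feet < 17,400 square feet; operates vehicles for hire → Annual License not required.
5. floor area 8,200 square feet > 3,900 square feet; years in business 18 < 22 → Commercial Permit required.
6. does not collect or haul waste; operates vehicles for hire → Waste Hauler Registration not required.
7. employees 29 ≤ 45; floor area 8,200 square feet ≤ 11,100 square feet; operates vehicles for hire → Small Employer Permit required.
8. years in business 18 ≥ 8; provides massage or bodywork services; employees 29 > 5 → Established Business Registration required.

Established Business Registration, Small Employer Permit, Small Premises Registration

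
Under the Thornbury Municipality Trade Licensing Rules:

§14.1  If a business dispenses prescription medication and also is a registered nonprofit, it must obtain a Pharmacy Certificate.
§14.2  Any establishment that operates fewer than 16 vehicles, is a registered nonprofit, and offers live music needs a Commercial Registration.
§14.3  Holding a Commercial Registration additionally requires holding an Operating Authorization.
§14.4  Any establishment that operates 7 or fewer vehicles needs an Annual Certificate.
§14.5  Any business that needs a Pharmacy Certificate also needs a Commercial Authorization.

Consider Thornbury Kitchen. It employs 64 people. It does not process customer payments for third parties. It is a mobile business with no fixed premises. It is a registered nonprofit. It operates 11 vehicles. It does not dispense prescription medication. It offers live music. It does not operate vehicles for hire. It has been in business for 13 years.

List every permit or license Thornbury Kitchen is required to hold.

§14.1 does not dispense prescription medication; is a registered nonprofit → Pharmacy Certificate not required.
§14.2 vehicles 11 < 16; is a registered nonprofit; offers live music → Commercial Registration required.
§14.3 Commercial Registration is required → Operating Authorization also required.
§14.4 vehicles 11 > 7 → Annual Certificate not required.
§14.5 Pharmacy Certificate is not required → no effect.

Commercial Registration, Operating Authorization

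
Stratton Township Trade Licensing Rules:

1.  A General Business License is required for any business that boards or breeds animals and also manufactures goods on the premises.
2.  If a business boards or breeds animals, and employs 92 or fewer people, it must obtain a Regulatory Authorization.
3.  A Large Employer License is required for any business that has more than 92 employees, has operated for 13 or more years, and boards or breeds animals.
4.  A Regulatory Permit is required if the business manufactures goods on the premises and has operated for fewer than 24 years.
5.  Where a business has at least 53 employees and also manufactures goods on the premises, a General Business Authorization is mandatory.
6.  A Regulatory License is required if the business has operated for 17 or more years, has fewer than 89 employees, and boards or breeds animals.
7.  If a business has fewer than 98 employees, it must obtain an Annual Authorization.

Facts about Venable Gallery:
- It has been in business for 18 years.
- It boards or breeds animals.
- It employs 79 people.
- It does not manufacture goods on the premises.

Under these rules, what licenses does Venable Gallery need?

1. boards or breeds animals; does not manufacture goods on the premises → General Business License not required.
2. boards or breeds animals; employees 79 ≤ 92 → Regulatory Authorization required.
3. employees 79 ≤ 92; years in business 18 ≥ 13; boards or breeds animals → Large Employer License not required.
4. does not manufacture goods on the premises; years in business 18 < 24 → Regulatory Permit not required.
5. employees 79 ≥ 53; does not manufacture goods on the premises → General Business Authorization not required.
6. years in business 18 ≥ 17; employees 79 < 89; boards or breeds animals → Regulatory License required.
7. employees 79 < 98 → Annual Authorization required.

Annual Authorization, Regulatory Authorization, Regulatory License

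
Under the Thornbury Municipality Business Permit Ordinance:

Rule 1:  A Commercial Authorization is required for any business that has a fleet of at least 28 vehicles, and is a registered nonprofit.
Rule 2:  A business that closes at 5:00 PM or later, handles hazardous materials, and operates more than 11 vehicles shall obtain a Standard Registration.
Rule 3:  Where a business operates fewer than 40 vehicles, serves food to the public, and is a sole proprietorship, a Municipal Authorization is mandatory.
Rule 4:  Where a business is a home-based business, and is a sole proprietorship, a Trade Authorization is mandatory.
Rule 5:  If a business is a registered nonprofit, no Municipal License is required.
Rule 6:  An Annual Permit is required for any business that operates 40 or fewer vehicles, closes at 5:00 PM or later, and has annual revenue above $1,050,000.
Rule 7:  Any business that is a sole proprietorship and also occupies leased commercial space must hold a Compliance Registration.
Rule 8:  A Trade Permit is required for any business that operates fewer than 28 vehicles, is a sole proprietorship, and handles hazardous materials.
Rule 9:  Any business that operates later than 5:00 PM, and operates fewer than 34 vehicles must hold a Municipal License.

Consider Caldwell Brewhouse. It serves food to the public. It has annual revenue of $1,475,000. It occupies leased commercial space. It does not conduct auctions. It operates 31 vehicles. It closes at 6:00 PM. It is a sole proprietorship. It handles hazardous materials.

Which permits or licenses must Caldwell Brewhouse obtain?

Annual Permit, Compliance Registration, Municipal Authorization, Municipal License, Standard Registration

Rule 1: vehicles 31 ≥ 28; is a sole proprietorship (not: is a registered nonprofit) → Commercial Authorization not required.
Rule 2: closes 6:00 PM, after 5:00 PM; handles hazardous materials; vehicles 31 > 11 → Standard Registration required.
Rule 3: vehicles 31 < 40; serves food to the public; is a sole proprietorship → Municipal Authorization required.
Rule 4: occupies leased commercial space (not: is a home-based business); is a sole proprietorship → Trade Authorization not required.
Rule 5: is a sole proprietorship (not: is a registered nonprofit) → Municipal License exemption does not apply.
Rule 6: vehicles 31 ≤ 40; closes 6:00 PM, after 5:00 PM; revenue $1,475,000 > $1,050,000 → Annual Permit required.
Rule 7: is a sole proprietorship; occupies leased commercial space → Compliance Registration required.
Rule 8: vehicles 31 ≥ 28; is a sole proprietorship; handles hazardous materials → Trade Permit not required.
Rule 9: closes 6:00 PM, after 5:00 PM; vehicles 31 < 34 → Municipal License required.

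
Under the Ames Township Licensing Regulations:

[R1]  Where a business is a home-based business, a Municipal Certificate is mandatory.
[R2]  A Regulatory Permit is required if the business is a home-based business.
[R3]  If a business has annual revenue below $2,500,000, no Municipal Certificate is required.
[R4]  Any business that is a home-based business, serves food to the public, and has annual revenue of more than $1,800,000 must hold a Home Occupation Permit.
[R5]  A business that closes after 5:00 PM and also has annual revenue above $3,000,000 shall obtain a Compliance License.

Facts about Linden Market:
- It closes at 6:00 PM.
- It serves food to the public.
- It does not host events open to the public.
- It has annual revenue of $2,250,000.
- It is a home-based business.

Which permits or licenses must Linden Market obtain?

[R1] is a home-based business → Municipal Certificate required.
[R2] is a home-based business → Regulatory Permit required.
[R3] revenue $2,250,000 < $2,500,000 → exempt from Municipal Certificate.
[R4] is a home-based business; serves food to the public; revenue $2,250,000 > $1,800,000 → Home Occupation Permit required.
[R5] closes 6:00 PM, after 5:00 PM; revenue $2,250,000 ≤ $3,000,000 → Compliance License not required.

Home Occupation Permit, Regulatory Permit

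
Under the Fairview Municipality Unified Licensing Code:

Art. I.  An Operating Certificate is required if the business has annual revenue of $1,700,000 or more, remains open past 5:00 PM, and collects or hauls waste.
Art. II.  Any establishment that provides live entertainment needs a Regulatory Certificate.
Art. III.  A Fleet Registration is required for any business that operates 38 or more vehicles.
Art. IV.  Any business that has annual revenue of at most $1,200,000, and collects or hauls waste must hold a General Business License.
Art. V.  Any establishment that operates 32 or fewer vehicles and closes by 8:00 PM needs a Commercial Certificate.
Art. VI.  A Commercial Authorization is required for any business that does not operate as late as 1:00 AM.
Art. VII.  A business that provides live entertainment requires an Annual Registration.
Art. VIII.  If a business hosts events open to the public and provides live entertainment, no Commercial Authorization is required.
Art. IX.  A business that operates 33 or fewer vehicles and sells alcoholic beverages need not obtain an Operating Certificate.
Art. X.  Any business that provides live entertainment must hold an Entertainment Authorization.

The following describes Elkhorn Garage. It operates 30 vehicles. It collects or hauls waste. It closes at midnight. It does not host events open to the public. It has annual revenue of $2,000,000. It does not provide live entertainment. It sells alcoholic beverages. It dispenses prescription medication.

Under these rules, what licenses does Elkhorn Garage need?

Art. I. revenue $2,000,000 ≥ $1,700,000; closes midnight, after 5:00 PM; collects or hauls waste → Operating Certificate required.
Art. II. does not provide live entertainment → Regulatory Certificate not required.
Art. III. vehicles 30 < 38 → Fleet Registration not required.
Art. IV. revenue $2,000,000 > $1,200,000; collects or hauls waste → General Business License not required.
Art. V. vehicles 30 ≤ 32; closes midnight, after 8:00 PM → Commercial Certificate not required.
Art. VI. closes midnight, at/before 1:00 AM → Commercial Authorization required.
Art. VII. does not provide live entertainment → Annual Registration not required.
Art. VIII. does not host events open to the public; does not provide live entertainment → Commercial Authorization exemption does not apply.
Art. IX. vehicles 30 ≤ 33; sells alcoholic beverages → exempt from Operating Certificate.
Art. X. does not provide live entertainment → Entertainment Authorization not required.

Commercial Authorization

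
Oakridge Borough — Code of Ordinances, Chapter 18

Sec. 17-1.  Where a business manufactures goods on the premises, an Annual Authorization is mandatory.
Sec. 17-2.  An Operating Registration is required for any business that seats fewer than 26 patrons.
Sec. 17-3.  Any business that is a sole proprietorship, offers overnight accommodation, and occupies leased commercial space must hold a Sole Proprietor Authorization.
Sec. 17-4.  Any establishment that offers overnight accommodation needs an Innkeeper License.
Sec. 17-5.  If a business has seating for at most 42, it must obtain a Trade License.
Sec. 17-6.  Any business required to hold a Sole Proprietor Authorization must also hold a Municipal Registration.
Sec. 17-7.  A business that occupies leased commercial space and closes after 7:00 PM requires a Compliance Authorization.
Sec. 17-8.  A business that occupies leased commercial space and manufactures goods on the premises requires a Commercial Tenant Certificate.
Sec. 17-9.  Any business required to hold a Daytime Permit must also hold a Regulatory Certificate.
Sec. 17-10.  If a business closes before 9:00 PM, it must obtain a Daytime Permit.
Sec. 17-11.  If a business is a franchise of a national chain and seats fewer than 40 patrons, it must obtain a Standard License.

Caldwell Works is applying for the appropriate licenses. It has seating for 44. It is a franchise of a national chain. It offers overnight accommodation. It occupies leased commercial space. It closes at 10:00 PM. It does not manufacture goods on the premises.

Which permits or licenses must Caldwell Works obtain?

Sec. 17-1. does not manufacture goods on the premises → Annual Authorization not required.
Sec. 17-2. seating 44 ≥ 26 → Operating Registration not required.
Sec. 17-3. is a franchise of a national chain (not: is a sole proprietorship); offers overnight accommodation; occupies leased commercial space → Sole Proprietor Authorization not required.
Sec. 17-4. offers overnight accommodation → Innkeeper License required.
Sec. 17-5. seating 44 > 42 → Trade License not required.
Sec. 17-6. Sole Proprietor Authorization is not required → no effect.
Sec. 17-7. occupies leased commercial space; closes 10:00 PM, after 7:00 PM → Compliance Authorization required.
Sec. 17-8. occupies leased commercial space; does not manufacture goods on the premises → Commercial Tenant Certificate not required.
Sec. 17-9. Daytime Permit is not required → no effect.
Sec. 17-10. closes 10:00 PM, after 9:00 PM → Daytime Permit not required.
Sec. 17-11. is a franchise of a national chain; seating 44 ≥ 40 → Standard License not required.

Compliance Authorization, Innkeeper License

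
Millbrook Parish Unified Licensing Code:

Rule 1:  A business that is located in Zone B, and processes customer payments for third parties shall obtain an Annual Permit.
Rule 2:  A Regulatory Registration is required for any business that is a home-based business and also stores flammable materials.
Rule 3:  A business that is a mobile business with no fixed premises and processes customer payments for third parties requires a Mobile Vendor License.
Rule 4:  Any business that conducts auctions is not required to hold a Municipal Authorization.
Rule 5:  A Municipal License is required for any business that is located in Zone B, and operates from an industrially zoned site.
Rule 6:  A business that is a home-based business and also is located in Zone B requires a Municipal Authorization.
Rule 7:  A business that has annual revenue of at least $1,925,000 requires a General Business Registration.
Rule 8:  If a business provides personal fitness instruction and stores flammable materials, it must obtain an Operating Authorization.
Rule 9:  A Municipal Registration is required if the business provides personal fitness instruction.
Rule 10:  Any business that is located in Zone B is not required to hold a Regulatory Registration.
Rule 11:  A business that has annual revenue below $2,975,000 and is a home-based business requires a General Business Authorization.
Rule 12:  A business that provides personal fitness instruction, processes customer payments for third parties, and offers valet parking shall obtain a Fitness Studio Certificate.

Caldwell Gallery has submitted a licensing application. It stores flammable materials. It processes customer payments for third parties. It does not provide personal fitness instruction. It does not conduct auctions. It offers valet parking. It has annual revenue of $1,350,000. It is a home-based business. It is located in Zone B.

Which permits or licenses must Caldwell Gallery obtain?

Annual Permit, General Business Authorization, Municipal Authorization

Rule 1: is located in Zone B; processes customer payments for third parties → Annual Permit required.
Rule 2: is a home-based business; stores flammable materials → Regulatory Registration required.
Rule 3: is a home-based business (not: is a mobile business with no fixed premises); processes customer payments for third parties → Mobile Vendor License not required.
Rule 4: does not conduct auctions → Municipal Authorization exemption does not apply.
Rule 5: is located in Zone B; is a home-based business (not: operates from an industrially zoned site) → Municipal License not required.
Rule 6: is a home-based business; is located in Zone B → Municipal Authorization required.
Rule 7: revenue $1,350,000 < $1,925,000 → General Business Registration not required.
Rule 8: does not provide personal fitness instruction; stores flammable materials → Operating Authorization not required.
Rule 9: does not provide personal fitness instruction → Municipal Registration not required.
Rule 10: is located in Zone B → exempt from Regulatory Registration.
Rule 11: revenue $1,350,000 < $2,975,000; is a home-based business → General Business Authorization required.
Rule 12: does not provide personal fitness instruction; processes customer payments for third parties; offers valet parking → Fitness Studio Certificate not required.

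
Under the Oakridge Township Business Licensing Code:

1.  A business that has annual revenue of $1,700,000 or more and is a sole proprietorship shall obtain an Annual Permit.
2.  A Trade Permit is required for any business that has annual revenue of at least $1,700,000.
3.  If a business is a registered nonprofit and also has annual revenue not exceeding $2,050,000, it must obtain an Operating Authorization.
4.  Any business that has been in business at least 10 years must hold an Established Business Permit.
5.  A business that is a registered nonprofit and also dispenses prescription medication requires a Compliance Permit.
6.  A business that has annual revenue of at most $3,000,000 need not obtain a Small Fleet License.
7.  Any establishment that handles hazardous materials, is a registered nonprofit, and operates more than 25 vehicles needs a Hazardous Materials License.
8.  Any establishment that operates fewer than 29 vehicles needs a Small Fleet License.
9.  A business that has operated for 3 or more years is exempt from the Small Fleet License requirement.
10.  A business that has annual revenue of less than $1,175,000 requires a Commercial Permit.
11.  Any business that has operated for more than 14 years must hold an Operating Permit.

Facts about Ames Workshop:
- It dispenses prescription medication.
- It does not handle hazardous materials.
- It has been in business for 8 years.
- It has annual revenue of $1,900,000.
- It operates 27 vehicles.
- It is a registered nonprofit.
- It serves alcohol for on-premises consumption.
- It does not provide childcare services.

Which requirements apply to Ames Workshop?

Compliance Permit, Operating Authorization, Trade Permit

1. revenue $1,900,000 ≥ $1,700,000; is a registered nonprofit (not: is a sole proprietorship) → Annual Permit not required.
2. revenue $1,900,000 ≥ $1,700,000 → Trade Permit required.
3. is a registered nonprofit; revenue $1,900,000 ≤ $2,050,000 → Operating Authorization required.
4. years in business 8 < 10 → Established Business Permit not required.
5. is a registered nonprofit; dispenses prescription medication → Compliance Permit required.
6. revenue $1,900,000 ≤ $3,000,000 → exempt from Small Fleet License.
7. does not handle hazardous materials; is a registered nonprofit; vehicles 27 > 25 → Hazardous Materials License not required.
8. vehicles 27 < 29 → Small Fleet License required.
9. years in business 8 ≥ 3 → exempt from Small Fleet License.
10. revenue $1,900,000 ≥ $1,175,000 → Commercial Permit not required.
11. years in business 8 ≤ 14 → Operating Permit not required.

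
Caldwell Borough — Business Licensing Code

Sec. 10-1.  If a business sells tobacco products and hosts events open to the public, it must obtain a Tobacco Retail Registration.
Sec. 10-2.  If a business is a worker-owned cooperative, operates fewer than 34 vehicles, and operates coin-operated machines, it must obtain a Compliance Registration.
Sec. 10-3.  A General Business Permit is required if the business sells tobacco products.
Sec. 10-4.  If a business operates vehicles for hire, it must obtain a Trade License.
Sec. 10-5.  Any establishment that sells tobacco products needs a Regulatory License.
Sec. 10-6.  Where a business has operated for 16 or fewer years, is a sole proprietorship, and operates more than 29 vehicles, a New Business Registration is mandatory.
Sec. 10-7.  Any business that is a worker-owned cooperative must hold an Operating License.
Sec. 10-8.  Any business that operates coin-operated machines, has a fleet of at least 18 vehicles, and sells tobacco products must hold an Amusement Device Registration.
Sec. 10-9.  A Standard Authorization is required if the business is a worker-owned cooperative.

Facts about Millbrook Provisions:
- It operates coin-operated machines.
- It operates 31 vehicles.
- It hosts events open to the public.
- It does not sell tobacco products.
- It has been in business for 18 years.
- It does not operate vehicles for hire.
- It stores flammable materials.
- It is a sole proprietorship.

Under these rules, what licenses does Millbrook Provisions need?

None

Sec. 10-1. does not sell tobacco products; hosts events open to the public → Tobacco Retail Registration not required.
Sec. 10-2. is a sole proprietorship (not: is a worker-owned cooperative); vehicles 31 < 34; operates coin-operated machines → Compliance Registration not required.
Sec. 10-3. does not sell tobacco products → General Business Permit not required.
Sec. 10-4. does not operate vehicles for hire → Trade License not required.
Sec. 10-5. does not sell tobacco products → Regulatory License not required.
Sec. 10-6. years in business 18 > 16; is a sole proprietorship; vehicles 31 > 29 → New Business Registration not required.
Sec. 10-7. is a sole proprietorship (not: is a worker-owned cooperative) → Operating License not required.
Sec. 10-8. operates coin-operated machines; vehicles 31 ≥ 18; does not sell tobacco products → Amusement Device Registration not required.
Sec. 10-9. is a sole proprietorship (not: is a worker-owned cooperative) → Standard Authorization not required.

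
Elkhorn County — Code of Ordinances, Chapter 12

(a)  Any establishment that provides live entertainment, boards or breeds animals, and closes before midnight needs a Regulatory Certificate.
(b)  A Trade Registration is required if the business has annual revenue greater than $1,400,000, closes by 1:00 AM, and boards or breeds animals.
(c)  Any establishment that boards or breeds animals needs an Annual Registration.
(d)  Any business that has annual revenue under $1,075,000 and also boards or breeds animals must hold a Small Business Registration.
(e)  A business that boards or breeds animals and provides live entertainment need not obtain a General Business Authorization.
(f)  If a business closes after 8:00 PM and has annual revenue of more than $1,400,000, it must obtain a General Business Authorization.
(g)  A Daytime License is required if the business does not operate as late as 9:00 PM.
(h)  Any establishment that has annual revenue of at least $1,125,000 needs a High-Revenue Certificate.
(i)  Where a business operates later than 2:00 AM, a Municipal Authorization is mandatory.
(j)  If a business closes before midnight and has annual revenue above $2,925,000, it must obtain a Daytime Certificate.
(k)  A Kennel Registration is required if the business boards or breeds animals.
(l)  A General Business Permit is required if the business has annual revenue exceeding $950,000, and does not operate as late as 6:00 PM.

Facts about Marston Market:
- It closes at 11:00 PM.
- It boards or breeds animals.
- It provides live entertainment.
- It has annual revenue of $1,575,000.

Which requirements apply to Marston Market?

Annual Registration, High-Revenue Certificate, Kennel Registration, Regulatory Certificate, Trade Registration

(a) provides live entertainment; boards or breeds animals; closes 11:00 PM, at/before midnight → Regulatory Certificate required.
(b) revenue $1,575,000 > $1,400,000; closes 11:00 PM, at/before 1:00 AM; boards or breeds animals → Trade Registration required.
(c) boards or breeds animals → Annual Registration required.
(d) revenue $1,575,000 ≥ $1,075,000; boards or breeds animals → Small Business Registration not required.
(e) boards or breeds animals; provides live entertainment → exempt from General Business Authorization.
(f) closes 11:00 PM, after 8:00 PM; revenue $1,575,000 > $1,400,000 → General Business Authorization required.
(g) closes 11:00 PM, after 9:00 PM → Daytime License not required.
(h) revenue $1,575,000 ≥ $1,125,000 → High-Revenue Certificate required.
(i) closes 11:00 PM, at/before 2:00 AM → Municipal Authorization not required.
(j) closes 11:00 PM, at/before midnight; revenue $1,575,000 ≤ $2,925,000 → Daytime Certificate not required.
(k) boards or breeds animals → Kennel Registration required.
(l) revenue $1,575,000 > $950,000; closes 11:00 PM, after 6:00 PM → General Business Permit not required.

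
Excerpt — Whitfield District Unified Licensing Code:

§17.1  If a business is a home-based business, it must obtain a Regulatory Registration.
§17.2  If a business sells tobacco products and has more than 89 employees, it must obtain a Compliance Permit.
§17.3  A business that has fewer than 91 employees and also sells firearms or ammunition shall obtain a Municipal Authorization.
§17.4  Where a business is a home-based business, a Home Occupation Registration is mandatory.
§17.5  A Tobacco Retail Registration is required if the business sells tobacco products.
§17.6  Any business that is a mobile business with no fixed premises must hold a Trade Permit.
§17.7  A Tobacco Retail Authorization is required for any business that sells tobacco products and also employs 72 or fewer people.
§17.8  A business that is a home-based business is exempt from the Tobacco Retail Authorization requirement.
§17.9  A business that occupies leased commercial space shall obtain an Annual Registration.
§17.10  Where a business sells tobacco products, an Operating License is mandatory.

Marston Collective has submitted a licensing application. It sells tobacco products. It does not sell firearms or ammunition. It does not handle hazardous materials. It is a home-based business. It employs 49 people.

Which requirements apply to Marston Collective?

Home Occupation Registration, Operating License, Regulatory Registration, Tobacco Retail Registration

§17.1 is a home-based business → Regulatory Registration required.
§17.2 sells tobacco products; employees 49 ≤ 89 → Compliance Permit not required.
§17.3 employees 49 < 91; does not sell firearms or ammunition → Municipal Authorization not required.
§17.4 is a home-based business → Home Occupation Registration required.
§17.5 sells tobacco products → Tobacco Retail Registration required.
§17.6 is a home-based business (not: is a mobile business with no fixed premises) → Trade Permit not required.
§17.7 sells tobacco products; employees 49 ≤ 72 → Tobacco Retail Authorization required.
§17.8 is a home-based business → exempt from Tobacco Retail Authorization.
§17.9 is a home-based business (not: occupies leased commercial space) → Annual Registration not required.
§17.10 sells tobacco products → Operating License required.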